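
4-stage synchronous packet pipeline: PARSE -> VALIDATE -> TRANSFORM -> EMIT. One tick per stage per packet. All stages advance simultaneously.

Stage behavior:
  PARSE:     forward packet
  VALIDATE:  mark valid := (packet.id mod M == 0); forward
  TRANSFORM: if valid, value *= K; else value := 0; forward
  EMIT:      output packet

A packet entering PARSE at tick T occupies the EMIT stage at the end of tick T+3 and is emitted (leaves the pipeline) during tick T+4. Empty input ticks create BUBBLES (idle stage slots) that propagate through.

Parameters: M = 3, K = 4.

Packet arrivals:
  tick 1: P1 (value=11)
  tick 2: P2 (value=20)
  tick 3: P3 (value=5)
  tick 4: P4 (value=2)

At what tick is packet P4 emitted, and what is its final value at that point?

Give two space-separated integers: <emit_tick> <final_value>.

Tick 1: [PARSE:P1(v=11,ok=F), VALIDATE:-, TRANSFORM:-, EMIT:-] out:-; in:P1
Tick 2: [PARSE:P2(v=20,ok=F), VALIDATE:P1(v=11,ok=F), TRANSFORM:-, EMIT:-] out:-; in:P2
Tick 3: [PARSE:P3(v=5,ok=F), VALIDATE:P2(v=20,ok=F), TRANSFORM:P1(v=0,ok=F), EMIT:-] out:-; in:P3
Tick 4: [PARSE:P4(v=2,ok=F), VALIDATE:P3(v=5,ok=T), TRANSFORM:P2(v=0,ok=F), EMIT:P1(v=0,ok=F)] out:-; in:P4
Tick 5: [PARSE:-, VALIDATE:P4(v=2,ok=F), TRANSFORM:P3(v=20,ok=T), EMIT:P2(v=0,ok=F)] out:P1(v=0); in:-
Tick 6: [PARSE:-, VALIDATE:-, TRANSFORM:P4(v=0,ok=F), EMIT:P3(v=20,ok=T)] out:P2(v=0); in:-
Tick 7: [PARSE:-, VALIDATE:-, TRANSFORM:-, EMIT:P4(v=0,ok=F)] out:P3(v=20); in:-
Tick 8: [PARSE:-, VALIDATE:-, TRANSFORM:-, EMIT:-] out:P4(v=0); in:-
P4: arrives tick 4, valid=False (id=4, id%3=1), emit tick 8, final value 0

Answer: 8 0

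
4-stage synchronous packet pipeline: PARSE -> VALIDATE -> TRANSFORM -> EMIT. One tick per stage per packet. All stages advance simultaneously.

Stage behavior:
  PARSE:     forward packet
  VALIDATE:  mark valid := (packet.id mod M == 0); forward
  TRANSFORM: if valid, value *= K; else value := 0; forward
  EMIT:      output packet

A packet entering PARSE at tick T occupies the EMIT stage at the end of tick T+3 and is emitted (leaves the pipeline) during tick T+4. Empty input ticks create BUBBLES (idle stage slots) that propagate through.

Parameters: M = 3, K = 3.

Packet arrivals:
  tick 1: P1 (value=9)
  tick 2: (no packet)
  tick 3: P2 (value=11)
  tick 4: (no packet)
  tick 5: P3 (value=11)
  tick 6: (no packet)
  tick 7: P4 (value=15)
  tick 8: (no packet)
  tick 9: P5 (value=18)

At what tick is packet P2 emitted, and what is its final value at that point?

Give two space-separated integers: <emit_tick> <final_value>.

Tick 1: [PARSE:P1(v=9,ok=F), VALIDATE:-, TRANSFORM:-, EMIT:-] out:-; in:P1
Tick 2: [PARSE:-, VALIDATE:P1(v=9,ok=F), TRANSFORM:-, EMIT:-] out:-; in:-
Tick 3: [PARSE:P2(v=11,ok=F), VALIDATE:-, TRANSFORM:P1(v=0,ok=F), EMIT:-] out:-; in:P2
Tick 4: [PARSE:-, VALIDATE:P2(v=11,ok=F), TRANSFORM:-, EMIT:P1(v=0,ok=F)] out:-; in:-
Tick 5: [PARSE:P3(v=11,ok=F), VALIDATE:-, TRANSFORM:P2(v=0,ok=F), EMIT:-] out:P1(v=0); in:P3
Tick 6: [PARSE:-, VALIDATE:P3(v=11,ok=T), TRANSFORM:-, EMIT:P2(v=0,ok=F)] out:-; in:-
Tick 7: [PARSE:P4(v=15,ok=F), VALIDATE:-, TRANSFORM:P3(v=33,ok=T), EMIT:-] out:P2(v=0); in:P4
Tick 8: [PARSE:-, VALIDATE:P4(v=15,ok=F), TRANSFORM:-, EMIT:P3(v=33,ok=T)] out:-; in:-
Tick 9: [PARSE:P5(v=18,ok=F), VALIDATE:-, TRANSFORM:P4(v=0,ok=F), EMIT:-] out:P3(v=33); in:P5
Tick 10: [PARSE:-, VALIDATE:P5(v=18,ok=F), TRANSFORM:-, EMIT:P4(v=0,ok=F)] out:-; in:-
Tick 11: [PARSE:-, VALIDATE:-, TRANSFORM:P5(v=0,ok=F), EMIT:-] out:P4(v=0); in:-
Tick 12: [PARSE:-, VALIDATE:-, TRANSFORM:-, EMIT:P5(v=0,ok=F)] out:-; in:-
Tick 13: [PARSE:-, VALIDATE:-, TRANSFORM:-, EMIT:-] out:P5(v=0); in:-
P2: arrives tick 3, valid=False (id=2, id%3=2), emit tick 7, final value 0

Answer: 7 0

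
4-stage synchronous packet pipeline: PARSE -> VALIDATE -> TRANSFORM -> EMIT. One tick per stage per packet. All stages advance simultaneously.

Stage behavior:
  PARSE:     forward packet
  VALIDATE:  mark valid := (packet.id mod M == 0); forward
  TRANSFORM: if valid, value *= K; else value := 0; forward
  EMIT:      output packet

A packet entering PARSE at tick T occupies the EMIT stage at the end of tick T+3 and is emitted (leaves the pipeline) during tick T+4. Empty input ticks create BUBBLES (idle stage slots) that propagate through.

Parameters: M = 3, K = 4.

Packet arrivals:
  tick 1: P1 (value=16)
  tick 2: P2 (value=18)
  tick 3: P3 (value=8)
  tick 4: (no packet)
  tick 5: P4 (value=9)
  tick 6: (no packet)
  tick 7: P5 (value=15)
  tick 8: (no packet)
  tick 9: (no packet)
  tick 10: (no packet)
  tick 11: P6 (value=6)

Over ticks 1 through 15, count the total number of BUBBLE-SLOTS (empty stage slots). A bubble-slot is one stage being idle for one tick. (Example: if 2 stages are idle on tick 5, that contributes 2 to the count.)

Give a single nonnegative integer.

Tick 1: [PARSE:P1(v=16,ok=F), VALIDATE:-, TRANSFORM:-, EMIT:-] out:-; bubbles=3
Tick 2: [PARSE:P2(v=18,ok=F), VALIDATE:P1(v=16,ok=F), TRANSFORM:-, EMIT:-] out:-; bubbles=2
Tick 3: [PARSE:P3(v=8,ok=F), VALIDATE:P2(v=18,ok=F), TRANSFORM:P1(v=0,ok=F), EMIT:-] out:-; bubbles=1
Tick 4: [PARSE:-, VALIDATE:P3(v=8,ok=T), TRANSFORM:P2(v=0,ok=F), EMIT:P1(v=0,ok=F)] out:-; bubbles=1
Tick 5: [PARSE:P4(v=9,ok=F), VALIDATE:-, TRANSFORM:P3(v=32,ok=T), EMIT:P2(v=0,ok=F)] out:P1(v=0); bubbles=1
Tick 6: [PARSE:-, VALIDATE:P4(v=9,ok=F), TRANSFORM:-, EMIT:P3(v=32,ok=T)] out:P2(v=0); bubbles=2
Tick 7: [PARSE:P5(v=15,ok=F), VALIDATE:-, TRANSFORM:P4(v=0,ok=F), EMIT:-] out:P3(v=32); bubbles=2
Tick 8: [PARSE:-, VALIDATE:P5(v=15,ok=F), TRANSFORM:-, EMIT:P4(v=0,ok=F)] out:-; bubbles=2
Tick 9: [PARSE:-, VALIDATE:-, TRANSFORM:P5(v=0,ok=F), EMIT:-] out:P4(v=0); bubbles=3
Tick 10: [PARSE:-, VALIDATE:-, TRANSFORM:-, EMIT:P5(v=0,ok=F)] out:-; bubbles=3
Tick 11: [PARSE:P6(v=6,ok=F), VALIDATE:-, TRANSFORM:-, EMIT:-] out:P5(v=0); bubbles=3
Tick 12: [PARSE:-, VALIDATE:P6(v=6,ok=T), TRANSFORM:-, EMIT:-] out:-; bubbles=3
Tick 13: [PARSE:-, VALIDATE:-, TRANSFORM:P6(v=24,ok=T), EMIT:-] out:-; bubbles=3
Tick 14: [PARSE:-, VALIDATE:-, TRANSFORM:-, EMIT:P6(v=24,ok=T)] out:-; bubbles=3
Tick 15: [PARSE:-, VALIDATE:-, TRANSFORM:-, EMIT:-] out:P6(v=24); bubbles=4
Total bubble-slots: 36

Answer: 36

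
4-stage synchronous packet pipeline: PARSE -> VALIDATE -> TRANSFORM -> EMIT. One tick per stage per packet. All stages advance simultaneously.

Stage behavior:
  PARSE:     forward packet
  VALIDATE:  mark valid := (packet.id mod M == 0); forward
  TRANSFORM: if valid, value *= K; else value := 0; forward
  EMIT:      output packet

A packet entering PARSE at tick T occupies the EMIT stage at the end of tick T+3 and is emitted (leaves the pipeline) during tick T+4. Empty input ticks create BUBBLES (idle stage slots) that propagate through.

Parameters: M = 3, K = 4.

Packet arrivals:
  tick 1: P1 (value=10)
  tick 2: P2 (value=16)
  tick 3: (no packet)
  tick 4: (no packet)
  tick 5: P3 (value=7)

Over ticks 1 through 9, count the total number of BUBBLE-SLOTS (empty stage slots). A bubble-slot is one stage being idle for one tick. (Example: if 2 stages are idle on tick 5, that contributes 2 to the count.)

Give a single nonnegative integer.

Answer: 24

Derivation:
Tick 1: [PARSE:P1(v=10,ok=F), VALIDATE:-, TRANSFORM:-, EMIT:-] out:-; bubbles=3
Tick 2: [PARSE:P2(v=16,ok=F), VALIDATE:P1(v=10,ok=F), TRANSFORM:-, EMIT:-] out:-; bubbles=2
Tick 3: [PARSE:-, VALIDATE:P2(v=16,ok=F), TRANSFORM:P1(v=0,ok=F), EMIT:-] out:-; bubbles=2
Tick 4: [PARSE:-, VALIDATE:-, TRANSFORM:P2(v=0,ok=F), EMIT:P1(v=0,ok=F)] out:-; bubbles=2
Tick 5: [PARSE:P3(v=7,ok=F), VALIDATE:-, TRANSFORM:-, EMIT:P2(v=0,ok=F)] out:P1(v=0); bubbles=2
Tick 6: [PARSE:-, VALIDATE:P3(v=7,ok=T), TRANSFORM:-, EMIT:-] out:P2(v=0); bubbles=3
Tick 7: [PARSE:-, VALIDATE:-, TRANSFORM:P3(v=28,ok=T), EMIT:-] out:-; bubbles=3
Tick 8: [PARSE:-, VALIDATE:-, TRANSFORM:-, EMIT:P3(v=28,ok=T)] out:-; bubbles=3
Tick 9: [PARSE:-, VALIDATE:-, TRANSFORM:-, EMIT:-] out:P3(v=28); bubbles=4
Total bubble-slots: 24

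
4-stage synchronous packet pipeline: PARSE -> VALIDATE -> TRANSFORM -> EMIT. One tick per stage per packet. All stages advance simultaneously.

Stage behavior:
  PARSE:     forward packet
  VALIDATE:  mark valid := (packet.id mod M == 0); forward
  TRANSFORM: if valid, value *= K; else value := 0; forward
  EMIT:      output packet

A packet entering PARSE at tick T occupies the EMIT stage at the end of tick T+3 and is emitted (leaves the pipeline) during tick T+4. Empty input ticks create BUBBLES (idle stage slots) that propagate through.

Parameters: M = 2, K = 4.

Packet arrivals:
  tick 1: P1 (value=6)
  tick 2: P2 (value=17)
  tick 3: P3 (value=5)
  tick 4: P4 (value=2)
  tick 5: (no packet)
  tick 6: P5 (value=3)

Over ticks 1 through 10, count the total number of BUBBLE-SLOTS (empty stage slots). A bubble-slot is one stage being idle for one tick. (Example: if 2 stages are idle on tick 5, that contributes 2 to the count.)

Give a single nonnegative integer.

Tick 1: [PARSE:P1(v=6,ok=F), VALIDATE:-, TRANSFORM:-, EMIT:-] out:-; bubbles=3
Tick 2: [PARSE:P2(v=17,ok=F), VALIDATE:P1(v=6,ok=F), TRANSFORM:-, EMIT:-] out:-; bubbles=2
Tick 3: [PARSE:P3(v=5,ok=F), VALIDATE:P2(v=17,ok=T), TRANSFORM:P1(v=0,ok=F), EMIT:-] out:-; bubbles=1
Tick 4: [PARSE:P4(v=2,ok=F), VALIDATE:P3(v=5,ok=F), TRANSFORM:P2(v=68,ok=T), EMIT:P1(v=0,ok=F)] out:-; bubbles=0
Tick 5: [PARSE:-, VALIDATE:P4(v=2,ok=T), TRANSFORM:P3(v=0,ok=F), EMIT:P2(v=68,ok=T)] out:P1(v=0); bubbles=1
Tick 6: [PARSE:P5(v=3,ok=F), VALIDATE:-, TRANSFORM:P4(v=8,ok=T), EMIT:P3(v=0,ok=F)] out:P2(v=68); bubbles=1
Tick 7: [PARSE:-, VALIDATE:P5(v=3,ok=F), TRANSFORM:-, EMIT:P4(v=8,ok=T)] out:P3(v=0); bubbles=2
Tick 8: [PARSE:-, VALIDATE:-, TRANSFORM:P5(v=0,ok=F), EMIT:-] out:P4(v=8); bubbles=3
Tick 9: [PARSE:-, VALIDATE:-, TRANSFORM:-, EMIT:P5(v=0,ok=F)] out:-; bubbles=3
Tick 10: [PARSE:-, VALIDATE:-, TRANSFORM:-, EMIT:-] out:P5(v=0); bubbles=4
Total bubble-slots: 20

Answer: 20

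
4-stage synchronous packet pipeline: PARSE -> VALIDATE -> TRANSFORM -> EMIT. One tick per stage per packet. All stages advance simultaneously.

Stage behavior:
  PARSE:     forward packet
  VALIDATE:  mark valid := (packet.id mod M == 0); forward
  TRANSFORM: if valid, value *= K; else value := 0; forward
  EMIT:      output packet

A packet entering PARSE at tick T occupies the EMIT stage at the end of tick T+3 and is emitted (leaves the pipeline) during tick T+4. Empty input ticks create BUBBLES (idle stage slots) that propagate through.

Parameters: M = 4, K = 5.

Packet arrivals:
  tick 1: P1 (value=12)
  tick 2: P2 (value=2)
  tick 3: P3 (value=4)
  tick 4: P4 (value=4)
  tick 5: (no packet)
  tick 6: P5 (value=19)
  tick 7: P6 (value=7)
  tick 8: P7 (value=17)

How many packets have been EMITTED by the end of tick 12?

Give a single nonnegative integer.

Answer: 7

Derivation:
Tick 1: [PARSE:P1(v=12,ok=F), VALIDATE:-, TRANSFORM:-, EMIT:-] out:-; in:P1
Tick 2: [PARSE:P2(v=2,ok=F), VALIDATE:P1(v=12,ok=F), TRANSFORM:-, EMIT:-] out:-; in:P2
Tick 3: [PARSE:P3(v=4,ok=F), VALIDATE:P2(v=2,ok=F), TRANSFORM:P1(v=0,ok=F), EMIT:-] out:-; in:P3
Tick 4: [PARSE:P4(v=4,ok=F), VALIDATE:P3(v=4,ok=F), TRANSFORM:P2(v=0,ok=F), EMIT:P1(v=0,ok=F)] out:-; in:P4
Tick 5: [PARSE:-, VALIDATE:P4(v=4,ok=T), TRANSFORM:P3(v=0,ok=F), EMIT:P2(v=0,ok=F)] out:P1(v=0); in:-
Tick 6: [PARSE:P5(v=19,ok=F), VALIDATE:-, TRANSFORM:P4(v=20,ok=T), EMIT:P3(v=0,ok=F)] out:P2(v=0); in:P5
Tick 7: [PARSE:P6(v=7,ok=F), VALIDATE:P5(v=19,ok=F), TRANSFORM:-, EMIT:P4(v=20,ok=T)] out:P3(v=0); in:P6
Tick 8: [PARSE:P7(v=17,ok=F), VALIDATE:P6(v=7,ok=F), TRANSFORM:P5(v=0,ok=F), EMIT:-] out:P4(v=20); in:P7
Tick 9: [PARSE:-, VALIDATE:P7(v=17,ok=F), TRANSFORM:P6(v=0,ok=F), EMIT:P5(v=0,ok=F)] out:-; in:-
Tick 10: [PARSE:-, VALIDATE:-, TRANSFORM:P7(v=0,ok=F), EMIT:P6(v=0,ok=F)] out:P5(v=0); in:-
Tick 11: [PARSE:-, VALIDATE:-, TRANSFORM:-, EMIT:P7(v=0,ok=F)] out:P6(v=0); in:-
Tick 12: [PARSE:-, VALIDATE:-, TRANSFORM:-, EMIT:-] out:P7(v=0); in:-
Emitted by tick 12: ['P1', 'P2', 'P3', 'P4', 'P5', 'P6', 'P7']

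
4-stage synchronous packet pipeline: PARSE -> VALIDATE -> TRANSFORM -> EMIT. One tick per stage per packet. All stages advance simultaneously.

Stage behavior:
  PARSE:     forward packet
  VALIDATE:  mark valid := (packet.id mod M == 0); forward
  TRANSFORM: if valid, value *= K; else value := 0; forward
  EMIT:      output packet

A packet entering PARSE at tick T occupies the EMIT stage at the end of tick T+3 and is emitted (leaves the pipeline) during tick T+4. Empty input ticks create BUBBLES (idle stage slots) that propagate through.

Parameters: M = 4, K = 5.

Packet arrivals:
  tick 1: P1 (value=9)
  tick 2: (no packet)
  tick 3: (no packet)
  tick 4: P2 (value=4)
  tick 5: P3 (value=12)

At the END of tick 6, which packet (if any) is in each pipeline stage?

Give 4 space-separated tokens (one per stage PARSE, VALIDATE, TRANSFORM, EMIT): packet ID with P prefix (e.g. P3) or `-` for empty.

Answer: - P3 P2 -

Derivation:
Tick 1: [PARSE:P1(v=9,ok=F), VALIDATE:-, TRANSFORM:-, EMIT:-] out:-; in:P1
Tick 2: [PARSE:-, VALIDATE:P1(v=9,ok=F), TRANSFORM:-, EMIT:-] out:-; in:-
Tick 3: [PARSE:-, VALIDATE:-, TRANSFORM:P1(v=0,ok=F), EMIT:-] out:-; in:-
Tick 4: [PARSE:P2(v=4,ok=F), VALIDATE:-, TRANSFORM:-, EMIT:P1(v=0,ok=F)] out:-; in:P2
Tick 5: [PARSE:P3(v=12,ok=F), VALIDATE:P2(v=4,ok=F), TRANSFORM:-, EMIT:-] out:P1(v=0); in:P3
Tick 6: [PARSE:-, VALIDATE:P3(v=12,ok=F), TRANSFORM:P2(v=0,ok=F), EMIT:-] out:-; in:-
At end of tick 6: ['-', 'P3', 'P2', '-']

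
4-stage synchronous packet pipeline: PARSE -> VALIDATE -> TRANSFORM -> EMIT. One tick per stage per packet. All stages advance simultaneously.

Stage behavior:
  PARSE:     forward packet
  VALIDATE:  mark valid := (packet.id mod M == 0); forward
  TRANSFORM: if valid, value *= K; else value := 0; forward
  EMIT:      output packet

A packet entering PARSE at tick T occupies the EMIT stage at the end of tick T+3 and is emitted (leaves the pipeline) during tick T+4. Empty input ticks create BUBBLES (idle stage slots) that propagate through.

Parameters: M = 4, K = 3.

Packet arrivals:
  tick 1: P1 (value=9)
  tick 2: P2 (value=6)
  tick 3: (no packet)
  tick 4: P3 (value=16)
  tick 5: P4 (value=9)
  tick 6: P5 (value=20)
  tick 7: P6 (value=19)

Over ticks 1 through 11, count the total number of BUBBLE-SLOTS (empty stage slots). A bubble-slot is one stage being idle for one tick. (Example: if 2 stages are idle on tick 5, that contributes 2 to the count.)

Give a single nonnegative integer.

Tick 1: [PARSE:P1(v=9,ok=F), VALIDATE:-, TRANSFORM:-, EMIT:-] out:-; bubbles=3
Tick 2: [PARSE:P2(v=6,ok=F), VALIDATE:P1(v=9,ok=F), TRANSFORM:-, EMIT:-] out:-; bubbles=2
Tick 3: [PARSE:-, VALIDATE:P2(v=6,ok=F), TRANSFORM:P1(v=0,ok=F), EMIT:-] out:-; bubbles=2
Tick 4: [PARSE:P3(v=16,ok=F), VALIDATE:-, TRANSFORM:P2(v=0,ok=F), EMIT:P1(v=0,ok=F)] out:-; bubbles=1
Tick 5: [PARSE:P4(v=9,ok=F), VALIDATE:P3(v=16,ok=F), TRANSFORM:-, EMIT:P2(v=0,ok=F)] out:P1(v=0); bubbles=1
Tick 6: [PARSE:P5(v=20,ok=F), VALIDATE:P4(v=9,ok=T), TRANSFORM:P3(v=0,ok=F), EMIT:-] out:P2(v=0); bubbles=1
Tick 7: [PARSE:P6(v=19,ok=F), VALIDATE:P5(v=20,ok=F), TRANSFORM:P4(v=27,ok=T), EMIT:P3(v=0,ok=F)] out:-; bubbles=0
Tick 8: [PARSE:-, VALIDATE:P6(v=19,ok=F), TRANSFORM:P5(v=0,ok=F), EMIT:P4(v=27,ok=T)] out:P3(v=0); bubbles=1
Tick 9: [PARSE:-, VALIDATE:-, TRANSFORM:P6(v=0,ok=F), EMIT:P5(v=0,ok=F)] out:P4(v=27); bubbles=2
Tick 10: [PARSE:-, VALIDATE:-, TRANSFORM:-, EMIT:P6(v=0,ok=F)] out:P5(v=0); bubbles=3
Tick 11: [PARSE:-, VALIDATE:-, TRANSFORM:-, EMIT:-] out:P6(v=0); bubbles=4
Total bubble-slots: 20

Answer: 20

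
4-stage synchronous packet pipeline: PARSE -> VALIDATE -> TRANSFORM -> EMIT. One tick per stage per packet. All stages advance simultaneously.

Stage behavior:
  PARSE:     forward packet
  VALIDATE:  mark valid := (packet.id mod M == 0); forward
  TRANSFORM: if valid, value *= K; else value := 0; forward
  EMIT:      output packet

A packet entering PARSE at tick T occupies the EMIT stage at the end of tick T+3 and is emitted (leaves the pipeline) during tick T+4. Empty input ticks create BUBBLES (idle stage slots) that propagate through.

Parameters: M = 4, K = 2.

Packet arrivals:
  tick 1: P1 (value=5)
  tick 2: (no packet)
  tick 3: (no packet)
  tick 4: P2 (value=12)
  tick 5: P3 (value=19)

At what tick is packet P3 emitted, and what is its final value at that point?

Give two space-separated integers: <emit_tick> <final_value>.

Tick 1: [PARSE:P1(v=5,ok=F), VALIDATE:-, TRANSFORM:-, EMIT:-] out:-; in:P1
Tick 2: [PARSE:-, VALIDATE:P1(v=5,ok=F), TRANSFORM:-, EMIT:-] out:-; in:-
Tick 3: [PARSE:-, VALIDATE:-, TRANSFORM:P1(v=0,ok=F), EMIT:-] out:-; in:-
Tick 4: [PARSE:P2(v=12,ok=F), VALIDATE:-, TRANSFORM:-, EMIT:P1(v=0,ok=F)] out:-; in:P2
Tick 5: [PARSE:P3(v=19,ok=F), VALIDATE:P2(v=12,ok=F), TRANSFORM:-, EMIT:-] out:P1(v=0); in:P3
Tick 6: [PARSE:-, VALIDATE:P3(v=19,ok=F), TRANSFORM:P2(v=0,ok=F), EMIT:-] out:-; in:-
Tick 7: [PARSE:-, VALIDATE:-, TRANSFORM:P3(v=0,ok=F), EMIT:P2(v=0,ok=F)] out:-; in:-
Tick 8: [PARSE:-, VALIDATE:-, TRANSFORM:-, EMIT:P3(v=0,ok=F)] out:P2(v=0); in:-
Tick 9: [PARSE:-, VALIDATE:-, TRANSFORM:-, EMIT:-] out:P3(v=0); in:-
P3: arrives tick 5, valid=False (id=3, id%4=3), emit tick 9, final value 0

Answer: 9 0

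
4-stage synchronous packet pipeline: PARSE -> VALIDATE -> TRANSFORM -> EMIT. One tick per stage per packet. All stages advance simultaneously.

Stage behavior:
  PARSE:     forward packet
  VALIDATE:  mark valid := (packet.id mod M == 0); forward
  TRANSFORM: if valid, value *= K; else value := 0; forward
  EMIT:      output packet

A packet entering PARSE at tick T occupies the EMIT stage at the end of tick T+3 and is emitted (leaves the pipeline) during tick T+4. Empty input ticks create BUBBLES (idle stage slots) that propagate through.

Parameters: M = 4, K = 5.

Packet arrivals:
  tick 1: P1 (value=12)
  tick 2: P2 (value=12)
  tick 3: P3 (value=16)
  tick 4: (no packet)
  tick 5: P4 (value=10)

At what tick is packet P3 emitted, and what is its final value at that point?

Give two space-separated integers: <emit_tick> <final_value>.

Answer: 7 0

Derivation:
Tick 1: [PARSE:P1(v=12,ok=F), VALIDATE:-, TRANSFORM:-, EMIT:-] out:-; in:P1
Tick 2: [PARSE:P2(v=12,ok=F), VALIDATE:P1(v=12,ok=F), TRANSFORM:-, EMIT:-] out:-; in:P2
Tick 3: [PARSE:P3(v=16,ok=F), VALIDATE:P2(v=12,ok=F), TRANSFORM:P1(v=0,ok=F), EMIT:-] out:-; in:P3
Tick 4: [PARSE:-, VALIDATE:P3(v=16,ok=F), TRANSFORM:P2(v=0,ok=F), EMIT:P1(v=0,ok=F)] out:-; in:-
Tick 5: [PARSE:P4(v=10,ok=F), VALIDATE:-, TRANSFORM:P3(v=0,ok=F), EMIT:P2(v=0,ok=F)] out:P1(v=0); in:P4
Tick 6: [PARSE:-, VALIDATE:P4(v=10,ok=T), TRANSFORM:-, EMIT:P3(v=0,ok=F)] out:P2(v=0); in:-
Tick 7: [PARSE:-, VALIDATE:-, TRANSFORM:P4(v=50,ok=T), EMIT:-] out:P3(v=0); in:-
Tick 8: [PARSE:-, VALIDATE:-, TRANSFORM:-, EMIT:P4(v=50,ok=T)] out:-; in:-
Tick 9: [PARSE:-, VALIDATE:-, TRANSFORM:-, EMIT:-] out:P4(v=50); in:-
P3: arrives tick 3, valid=False (id=3, id%4=3), emit tick 7, final value 0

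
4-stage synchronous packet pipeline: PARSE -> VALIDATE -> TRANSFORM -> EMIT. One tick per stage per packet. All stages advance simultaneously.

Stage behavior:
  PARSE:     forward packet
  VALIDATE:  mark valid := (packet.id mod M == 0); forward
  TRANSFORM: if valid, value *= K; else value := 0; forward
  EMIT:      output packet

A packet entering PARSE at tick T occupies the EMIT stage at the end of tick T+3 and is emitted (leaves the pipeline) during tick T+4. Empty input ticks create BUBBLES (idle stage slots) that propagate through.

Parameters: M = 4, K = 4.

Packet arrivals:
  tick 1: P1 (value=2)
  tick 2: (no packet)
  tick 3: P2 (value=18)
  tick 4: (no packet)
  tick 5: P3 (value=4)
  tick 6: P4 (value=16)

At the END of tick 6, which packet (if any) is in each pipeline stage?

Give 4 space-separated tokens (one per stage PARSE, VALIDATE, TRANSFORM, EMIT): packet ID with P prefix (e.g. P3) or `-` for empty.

Answer: P4 P3 - P2

Derivation:
Tick 1: [PARSE:P1(v=2,ok=F), VALIDATE:-, TRANSFORM:-, EMIT:-] out:-; in:P1
Tick 2: [PARSE:-, VALIDATE:P1(v=2,ok=F), TRANSFORM:-, EMIT:-] out:-; in:-
Tick 3: [PARSE:P2(v=18,ok=F), VALIDATE:-, TRANSFORM:P1(v=0,ok=F), EMIT:-] out:-; in:P2
Tick 4: [PARSE:-, VALIDATE:P2(v=18,ok=F), TRANSFORM:-, EMIT:P1(v=0,ok=F)] out:-; in:-
Tick 5: [PARSE:P3(v=4,ok=F), VALIDATE:-, TRANSFORM:P2(v=0,ok=F), EMIT:-] out:P1(v=0); in:P3
Tick 6: [PARSE:P4(v=16,ok=F), VALIDATE:P3(v=4,ok=F), TRANSFORM:-, EMIT:P2(v=0,ok=F)] out:-; in:P4
At end of tick 6: ['P4', 'P3', '-', 'P2']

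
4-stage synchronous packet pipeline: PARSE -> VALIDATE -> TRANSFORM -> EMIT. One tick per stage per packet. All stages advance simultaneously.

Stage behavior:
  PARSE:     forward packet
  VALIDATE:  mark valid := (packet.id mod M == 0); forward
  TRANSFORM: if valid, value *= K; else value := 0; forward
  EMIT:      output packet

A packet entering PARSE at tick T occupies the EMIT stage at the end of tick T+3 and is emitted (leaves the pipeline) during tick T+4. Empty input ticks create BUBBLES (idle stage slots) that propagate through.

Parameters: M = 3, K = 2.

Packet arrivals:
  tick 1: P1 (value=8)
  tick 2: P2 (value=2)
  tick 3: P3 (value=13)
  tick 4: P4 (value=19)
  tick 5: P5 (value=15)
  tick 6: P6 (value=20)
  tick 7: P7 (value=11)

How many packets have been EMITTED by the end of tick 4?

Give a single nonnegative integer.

Answer: 0

Derivation:
Tick 1: [PARSE:P1(v=8,ok=F), VALIDATE:-, TRANSFORM:-, EMIT:-] out:-; in:P1
Tick 2: [PARSE:P2(v=2,ok=F), VALIDATE:P1(v=8,ok=F), TRANSFORM:-, EMIT:-] out:-; in:P2
Tick 3: [PARSE:P3(v=13,ok=F), VALIDATE:P2(v=2,ok=F), TRANSFORM:P1(v=0,ok=F), EMIT:-] out:-; in:P3
Tick 4: [PARSE:P4(v=19,ok=F), VALIDATE:P3(v=13,ok=T), TRANSFORM:P2(v=0,ok=F), EMIT:P1(v=0,ok=F)] out:-; in:P4
Emitted by tick 4: []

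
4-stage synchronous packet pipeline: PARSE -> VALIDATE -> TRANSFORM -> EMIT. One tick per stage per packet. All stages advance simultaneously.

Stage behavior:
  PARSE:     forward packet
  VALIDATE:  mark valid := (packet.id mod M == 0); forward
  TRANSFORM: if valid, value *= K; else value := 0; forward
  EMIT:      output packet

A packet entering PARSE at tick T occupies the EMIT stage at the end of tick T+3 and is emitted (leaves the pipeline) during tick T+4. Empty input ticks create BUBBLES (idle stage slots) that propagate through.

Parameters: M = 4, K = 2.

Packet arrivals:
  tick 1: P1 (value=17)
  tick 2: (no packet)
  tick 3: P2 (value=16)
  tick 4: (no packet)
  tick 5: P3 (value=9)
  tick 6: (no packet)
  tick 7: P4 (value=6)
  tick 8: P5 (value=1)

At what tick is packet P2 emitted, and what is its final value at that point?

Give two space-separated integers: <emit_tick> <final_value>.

Tick 1: [PARSE:P1(v=17,ok=F), VALIDATE:-, TRANSFORM:-, EMIT:-] out:-; in:P1
Tick 2: [PARSE:-, VALIDATE:P1(v=17,ok=F), TRANSFORM:-, EMIT:-] out:-; in:-
Tick 3: [PARSE:P2(v=16,ok=F), VALIDATE:-, TRANSFORM:P1(v=0,ok=F), EMIT:-] out:-; in:P2
Tick 4: [PARSE:-, VALIDATE:P2(v=16,ok=F), TRANSFORM:-, EMIT:P1(v=0,ok=F)] out:-; in:-
Tick 5: [PARSE:P3(v=9,ok=F), VALIDATE:-, TRANSFORM:P2(v=0,ok=F), EMIT:-] out:P1(v=0); in:P3
Tick 6: [PARSE:-, VALIDATE:P3(v=9,ok=F), TRANSFORM:-, EMIT:P2(v=0,ok=F)] out:-; in:-
Tick 7: [PARSE:P4(v=6,ok=F), VALIDATE:-, TRANSFORM:P3(v=0,ok=F), EMIT:-] out:P2(v=0); in:P4
Tick 8: [PARSE:P5(v=1,ok=F), VALIDATE:P4(v=6,ok=T), TRANSFORM:-, EMIT:P3(v=0,ok=F)] out:-; in:P5
Tick 9: [PARSE:-, VALIDATE:P5(v=1,ok=F), TRANSFORM:P4(v=12,ok=T), EMIT:-] out:P3(v=0); in:-
Tick 10: [PARSE:-, VALIDATE:-, TRANSFORM:P5(v=0,ok=F), EMIT:P4(v=12,ok=T)] out:-; in:-
Tick 11: [PARSE:-, VALIDATE:-, TRANSFORM:-, EMIT:P5(v=0,ok=F)] out:P4(v=12); in:-
Tick 12: [PARSE:-, VALIDATE:-, TRANSFORM:-, EMIT:-] out:P5(v=0); in:-
P2: arrives tick 3, valid=False (id=2, id%4=2), emit tick 7, final value 0

Answer: 7 0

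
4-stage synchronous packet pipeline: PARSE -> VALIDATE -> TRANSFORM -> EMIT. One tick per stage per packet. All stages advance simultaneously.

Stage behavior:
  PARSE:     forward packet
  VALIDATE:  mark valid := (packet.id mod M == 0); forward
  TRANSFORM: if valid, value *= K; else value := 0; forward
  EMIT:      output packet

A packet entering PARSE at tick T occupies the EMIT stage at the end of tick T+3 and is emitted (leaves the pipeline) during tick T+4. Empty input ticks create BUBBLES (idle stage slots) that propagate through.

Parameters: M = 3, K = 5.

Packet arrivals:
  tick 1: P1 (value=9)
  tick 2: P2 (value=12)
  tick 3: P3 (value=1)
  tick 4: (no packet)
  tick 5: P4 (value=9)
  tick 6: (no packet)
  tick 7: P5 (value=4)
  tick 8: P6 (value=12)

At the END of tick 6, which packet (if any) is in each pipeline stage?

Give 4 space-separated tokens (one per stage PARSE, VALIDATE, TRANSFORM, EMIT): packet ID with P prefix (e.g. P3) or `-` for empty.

Tick 1: [PARSE:P1(v=9,ok=F), VALIDATE:-, TRANSFORM:-, EMIT:-] out:-; in:P1
Tick 2: [PARSE:P2(v=12,ok=F), VALIDATE:P1(v=9,ok=F), TRANSFORM:-, EMIT:-] out:-; in:P2
Tick 3: [PARSE:P3(v=1,ok=F), VALIDATE:P2(v=12,ok=F), TRANSFORM:P1(v=0,ok=F), EMIT:-] out:-; in:P3
Tick 4: [PARSE:-, VALIDATE:P3(v=1,ok=T), TRANSFORM:P2(v=0,ok=F), EMIT:P1(v=0,ok=F)] out:-; in:-
Tick 5: [PARSE:P4(v=9,ok=F), VALIDATE:-, TRANSFORM:P3(v=5,ok=T), EMIT:P2(v=0,ok=F)] out:P1(v=0); in:P4
Tick 6: [PARSE:-, VALIDATE:P4(v=9,ok=F), TRANSFORM:-, EMIT:P3(v=5,ok=T)] out:P2(v=0); in:-
At end of tick 6: ['-', 'P4', '-', 'P3']

Answer: - P4 - P3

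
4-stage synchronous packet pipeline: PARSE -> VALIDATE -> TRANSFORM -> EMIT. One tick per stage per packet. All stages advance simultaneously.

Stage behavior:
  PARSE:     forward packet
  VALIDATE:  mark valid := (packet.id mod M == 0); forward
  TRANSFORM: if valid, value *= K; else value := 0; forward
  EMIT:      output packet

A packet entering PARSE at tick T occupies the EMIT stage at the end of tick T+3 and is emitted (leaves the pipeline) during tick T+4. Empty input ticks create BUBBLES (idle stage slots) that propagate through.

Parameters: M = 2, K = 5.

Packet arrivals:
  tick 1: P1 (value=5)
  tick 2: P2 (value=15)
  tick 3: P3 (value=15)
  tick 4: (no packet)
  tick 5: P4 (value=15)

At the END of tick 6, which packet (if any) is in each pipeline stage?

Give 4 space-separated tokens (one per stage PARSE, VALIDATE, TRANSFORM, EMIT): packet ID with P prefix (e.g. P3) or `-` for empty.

Answer: - P4 - P3

Derivation:
Tick 1: [PARSE:P1(v=5,ok=F), VALIDATE:-, TRANSFORM:-, EMIT:-] out:-; in:P1
Tick 2: [PARSE:P2(v=15,ok=F), VALIDATE:P1(v=5,ok=F), TRANSFORM:-, EMIT:-] out:-; in:P2
Tick 3: [PARSE:P3(v=15,ok=F), VALIDATE:P2(v=15,ok=T), TRANSFORM:P1(v=0,ok=F), EMIT:-] out:-; in:P3
Tick 4: [PARSE:-, VALIDATE:P3(v=15,ok=F), TRANSFORM:P2(v=75,ok=T), EMIT:P1(v=0,ok=F)] out:-; in:-
Tick 5: [PARSE:P4(v=15,ok=F), VALIDATE:-, TRANSFORM:P3(v=0,ok=F), EMIT:P2(v=75,ok=T)] out:P1(v=0); in:P4
Tick 6: [PARSE:-, VALIDATE:P4(v=15,ok=T), TRANSFORM:-, EMIT:P3(v=0,ok=F)] out:P2(v=75); in:-
At end of tick 6: ['-', 'P4', '-', 'P3']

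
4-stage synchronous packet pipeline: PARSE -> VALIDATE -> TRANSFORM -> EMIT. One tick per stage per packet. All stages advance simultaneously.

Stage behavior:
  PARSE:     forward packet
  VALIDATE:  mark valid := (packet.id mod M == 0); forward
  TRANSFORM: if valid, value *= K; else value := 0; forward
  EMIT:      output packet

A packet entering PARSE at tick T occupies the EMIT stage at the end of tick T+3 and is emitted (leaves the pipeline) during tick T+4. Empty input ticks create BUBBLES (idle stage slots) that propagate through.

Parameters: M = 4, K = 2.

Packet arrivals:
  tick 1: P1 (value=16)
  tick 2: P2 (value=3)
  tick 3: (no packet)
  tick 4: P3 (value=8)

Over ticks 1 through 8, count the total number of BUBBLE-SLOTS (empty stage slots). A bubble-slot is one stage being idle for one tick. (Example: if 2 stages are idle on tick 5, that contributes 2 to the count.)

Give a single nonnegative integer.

Tick 1: [PARSE:P1(v=16,ok=F), VALIDATE:-, TRANSFORM:-, EMIT:-] out:-; bubbles=3
Tick 2: [PARSE:P2(v=3,ok=F), VALIDATE:P1(v=16,ok=F), TRANSFORM:-, EMIT:-] out:-; bubbles=2
Tick 3: [PARSE:-, VALIDATE:P2(v=3,ok=F), TRANSFORM:P1(v=0,ok=F), EMIT:-] out:-; bubbles=2
Tick 4: [PARSE:P3(v=8,ok=F), VALIDATE:-, TRANSFORM:P2(v=0,ok=F), EMIT:P1(v=0,ok=F)] out:-; bubbles=1
Tick 5: [PARSE:-, VALIDATE:P3(v=8,ok=F), TRANSFORM:-, EMIT:P2(v=0,ok=F)] out:P1(v=0); bubbles=2
Tick 6: [PARSE:-, VALIDATE:-, TRANSFORM:P3(v=0,ok=F), EMIT:-] out:P2(v=0); bubbles=3
Tick 7: [PARSE:-, VALIDATE:-, TRANSFORM:-, EMIT:P3(v=0,ok=F)] out:-; bubbles=3
Tick 8: [PARSE:-, VALIDATE:-, TRANSFORM:-, EMIT:-] out:P3(v=0); bubbles=4
Total bubble-slots: 20

Answer: 20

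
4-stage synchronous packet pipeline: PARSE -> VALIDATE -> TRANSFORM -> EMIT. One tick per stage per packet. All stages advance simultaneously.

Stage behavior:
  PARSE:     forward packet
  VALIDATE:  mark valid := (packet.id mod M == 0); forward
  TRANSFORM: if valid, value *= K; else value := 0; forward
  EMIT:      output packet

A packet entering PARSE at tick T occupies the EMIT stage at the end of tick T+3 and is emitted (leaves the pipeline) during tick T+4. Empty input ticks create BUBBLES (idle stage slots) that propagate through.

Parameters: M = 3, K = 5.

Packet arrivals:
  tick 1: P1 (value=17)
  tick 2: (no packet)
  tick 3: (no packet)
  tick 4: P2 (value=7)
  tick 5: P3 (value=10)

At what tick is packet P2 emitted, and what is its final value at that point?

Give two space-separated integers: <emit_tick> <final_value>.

Tick 1: [PARSE:P1(v=17,ok=F), VALIDATE:-, TRANSFORM:-, EMIT:-] out:-; in:P1
Tick 2: [PARSE:-, VALIDATE:P1(v=17,ok=F), TRANSFORM:-, EMIT:-] out:-; in:-
Tick 3: [PARSE:-, VALIDATE:-, TRANSFORM:P1(v=0,ok=F), EMIT:-] out:-; in:-
Tick 4: [PARSE:P2(v=7,ok=F), VALIDATE:-, TRANSFORM:-, EMIT:P1(v=0,ok=F)] out:-; in:P2
Tick 5: [PARSE:P3(v=10,ok=F), VALIDATE:P2(v=7,ok=F), TRANSFORM:-, EMIT:-] out:P1(v=0); in:P3
Tick 6: [PARSE:-, VALIDATE:P3(v=10,ok=T), TRANSFORM:P2(v=0,ok=F), EMIT:-] out:-; in:-
Tick 7: [PARSE:-, VALIDATE:-, TRANSFORM:P3(v=50,ok=T), EMIT:P2(v=0,ok=F)] out:-; in:-
Tick 8: [PARSE:-, VALIDATE:-, TRANSFORM:-, EMIT:P3(v=50,ok=T)] out:P2(v=0); in:-
Tick 9: [PARSE:-, VALIDATE:-, TRANSFORM:-, EMIT:-] out:P3(v=50); in:-
P2: arrives tick 4, valid=False (id=2, id%3=2), emit tick 8, final value 0

Answer: 8 0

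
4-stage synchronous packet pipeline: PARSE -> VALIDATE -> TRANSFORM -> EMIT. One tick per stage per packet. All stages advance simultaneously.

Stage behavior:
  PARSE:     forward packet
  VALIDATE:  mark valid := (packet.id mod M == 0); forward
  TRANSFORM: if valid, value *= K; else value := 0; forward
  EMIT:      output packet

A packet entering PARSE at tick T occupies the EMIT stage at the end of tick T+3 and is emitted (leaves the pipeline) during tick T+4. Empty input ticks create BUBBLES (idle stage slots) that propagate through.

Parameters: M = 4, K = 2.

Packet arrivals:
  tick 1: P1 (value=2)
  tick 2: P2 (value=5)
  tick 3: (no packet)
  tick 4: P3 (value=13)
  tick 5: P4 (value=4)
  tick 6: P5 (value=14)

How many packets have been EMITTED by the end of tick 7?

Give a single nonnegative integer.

Tick 1: [PARSE:P1(v=2,ok=F), VALIDATE:-, TRANSFORM:-, EMIT:-] out:-; in:P1
Tick 2: [PARSE:P2(v=5,ok=F), VALIDATE:P1(v=2,ok=F), TRANSFORM:-, EMIT:-] out:-; in:P2
Tick 3: [PARSE:-, VALIDATE:P2(v=5,ok=F), TRANSFORM:P1(v=0,ok=F), EMIT:-] out:-; in:-
Tick 4: [PARSE:P3(v=13,ok=F), VALIDATE:-, TRANSFORM:P2(v=0,ok=F), EMIT:P1(v=0,ok=F)] out:-; in:P3
Tick 5: [PARSE:P4(v=4,ok=F), VALIDATE:P3(v=13,ok=F), TRANSFORM:-, EMIT:P2(v=0,ok=F)] out:P1(v=0); in:P4
Tick 6: [PARSE:P5(v=14,ok=F), VALIDATE:P4(v=4,ok=T), TRANSFORM:P3(v=0,ok=F), EMIT:-] out:P2(v=0); in:P5
Tick 7: [PARSE:-, VALIDATE:P5(v=14,ok=F), TRANSFORM:P4(v=8,ok=T), EMIT:P3(v=0,ok=F)] out:-; in:-
Emitted by tick 7: ['P1', 'P2']

Answer: 2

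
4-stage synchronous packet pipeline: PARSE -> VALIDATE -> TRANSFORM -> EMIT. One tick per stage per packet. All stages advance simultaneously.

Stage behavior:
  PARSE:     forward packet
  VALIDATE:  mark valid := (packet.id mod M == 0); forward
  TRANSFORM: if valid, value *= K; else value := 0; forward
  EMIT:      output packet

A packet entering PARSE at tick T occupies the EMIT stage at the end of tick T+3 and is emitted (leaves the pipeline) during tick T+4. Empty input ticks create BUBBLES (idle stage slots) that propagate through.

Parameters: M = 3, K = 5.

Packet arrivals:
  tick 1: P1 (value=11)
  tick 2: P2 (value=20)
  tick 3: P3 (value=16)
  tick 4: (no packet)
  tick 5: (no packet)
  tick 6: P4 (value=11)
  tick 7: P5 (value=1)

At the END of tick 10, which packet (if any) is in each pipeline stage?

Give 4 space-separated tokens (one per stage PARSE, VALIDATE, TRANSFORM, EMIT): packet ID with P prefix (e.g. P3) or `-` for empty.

Tick 1: [PARSE:P1(v=11,ok=F), VALIDATE:-, TRANSFORM:-, EMIT:-] out:-; in:P1
Tick 2: [PARSE:P2(v=20,ok=F), VALIDATE:P1(v=11,ok=F), TRANSFORM:-, EMIT:-] out:-; in:P2
Tick 3: [PARSE:P3(v=16,ok=F), VALIDATE:P2(v=20,ok=F), TRANSFORM:P1(v=0,ok=F), EMIT:-] out:-; in:P3
Tick 4: [PARSE:-, VALIDATE:P3(v=16,ok=T), TRANSFORM:P2(v=0,ok=F), EMIT:P1(v=0,ok=F)] out:-; in:-
Tick 5: [PARSE:-, VALIDATE:-, TRANSFORM:P3(v=80,ok=T), EMIT:P2(v=0,ok=F)] out:P1(v=0); in:-
Tick 6: [PARSE:P4(v=11,ok=F), VALIDATE:-, TRANSFORM:-, EMIT:P3(v=80,ok=T)] out:P2(v=0); in:P4
Tick 7: [PARSE:P5(v=1,ok=F), VALIDATE:P4(v=11,ok=F), TRANSFORM:-, EMIT:-] out:P3(v=80); in:P5
Tick 8: [PARSE:-, VALIDATE:P5(v=1,ok=F), TRANSFORM:P4(v=0,ok=F), EMIT:-] out:-; in:-
Tick 9: [PARSE:-, VALIDATE:-, TRANSFORM:P5(v=0,ok=F), EMIT:P4(v=0,ok=F)] out:-; in:-
Tick 10: [PARSE:-, VALIDATE:-, TRANSFORM:-, EMIT:P5(v=0,ok=F)] out:P4(v=0); in:-
At end of tick 10: ['-', '-', '-', 'P5']

Answer: - - - P5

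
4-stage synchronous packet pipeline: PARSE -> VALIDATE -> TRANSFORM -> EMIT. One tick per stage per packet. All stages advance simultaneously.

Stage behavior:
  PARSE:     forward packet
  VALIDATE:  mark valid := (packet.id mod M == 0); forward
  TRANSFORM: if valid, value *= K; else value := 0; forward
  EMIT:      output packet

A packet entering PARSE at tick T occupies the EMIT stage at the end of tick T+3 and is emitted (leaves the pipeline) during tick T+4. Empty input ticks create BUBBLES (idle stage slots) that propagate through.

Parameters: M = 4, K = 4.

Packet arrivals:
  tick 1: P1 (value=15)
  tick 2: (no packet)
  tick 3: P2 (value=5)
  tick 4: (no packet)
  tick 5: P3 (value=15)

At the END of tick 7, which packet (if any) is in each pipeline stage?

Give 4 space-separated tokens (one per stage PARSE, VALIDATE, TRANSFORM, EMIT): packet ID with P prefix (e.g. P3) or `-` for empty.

Answer: - - P3 -

Derivation:
Tick 1: [PARSE:P1(v=15,ok=F), VALIDATE:-, TRANSFORM:-, EMIT:-] out:-; in:P1
Tick 2: [PARSE:-, VALIDATE:P1(v=15,ok=F), TRANSFORM:-, EMIT:-] out:-; in:-
Tick 3: [PARSE:P2(v=5,ok=F), VALIDATE:-, TRANSFORM:P1(v=0,ok=F), EMIT:-] out:-; in:P2
Tick 4: [PARSE:-, VALIDATE:P2(v=5,ok=F), TRANSFORM:-, EMIT:P1(v=0,ok=F)] out:-; in:-
Tick 5: [PARSE:P3(v=15,ok=F), VALIDATE:-, TRANSFORM:P2(v=0,ok=F), EMIT:-] out:P1(v=0); in:P3
Tick 6: [PARSE:-, VALIDATE:P3(v=15,ok=F), TRANSFORM:-, EMIT:P2(v=0,ok=F)] out:-; in:-
Tick 7: [PARSE:-, VALIDATE:-, TRANSFORM:P3(v=0,ok=F), EMIT:-] out:P2(v=0); in:-
At end of tick 7: ['-', '-', 'P3', '-']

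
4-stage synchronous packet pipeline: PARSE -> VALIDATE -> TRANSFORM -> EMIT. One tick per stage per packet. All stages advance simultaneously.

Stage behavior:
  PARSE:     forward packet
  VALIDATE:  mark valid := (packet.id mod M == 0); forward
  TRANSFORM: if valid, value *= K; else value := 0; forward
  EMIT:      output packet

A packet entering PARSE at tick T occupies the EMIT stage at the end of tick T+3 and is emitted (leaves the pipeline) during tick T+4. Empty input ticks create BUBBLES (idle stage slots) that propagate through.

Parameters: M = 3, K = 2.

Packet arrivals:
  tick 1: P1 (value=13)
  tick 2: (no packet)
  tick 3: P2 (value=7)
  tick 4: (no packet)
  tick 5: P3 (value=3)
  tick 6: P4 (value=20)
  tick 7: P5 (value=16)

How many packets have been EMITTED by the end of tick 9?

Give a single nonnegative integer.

Tick 1: [PARSE:P1(v=13,ok=F), VALIDATE:-, TRANSFORM:-, EMIT:-] out:-; in:P1
Tick 2: [PARSE:-, VALIDATE:P1(v=13,ok=F), TRANSFORM:-, EMIT:-] out:-; in:-
Tick 3: [PARSE:P2(v=7,ok=F), VALIDATE:-, TRANSFORM:P1(v=0,ok=F), EMIT:-] out:-; in:P2
Tick 4: [PARSE:-, VALIDATE:P2(v=7,ok=F), TRANSFORM:-, EMIT:P1(v=0,ok=F)] out:-; in:-
Tick 5: [PARSE:P3(v=3,ok=F), VALIDATE:-, TRANSFORM:P2(v=0,ok=F), EMIT:-] out:P1(v=0); in:P3
Tick 6: [PARSE:P4(v=20,ok=F), VALIDATE:P3(v=3,ok=T), TRANSFORM:-, EMIT:P2(v=0,ok=F)] out:-; in:P4
Tick 7: [PARSE:P5(v=16,ok=F), VALIDATE:P4(v=20,ok=F), TRANSFORM:P3(v=6,ok=T), EMIT:-] out:P2(v=0); in:P5
Tick 8: [PARSE:-, VALIDATE:P5(v=16,ok=F), TRANSFORM:P4(v=0,ok=F), EMIT:P3(v=6,ok=T)] out:-; in:-
Tick 9: [PARSE:-, VALIDATE:-, TRANSFORM:P5(v=0,ok=F), EMIT:P4(v=0,ok=F)] out:P3(v=6); in:-
Emitted by tick 9: ['P1', 'P2', 'P3']

Answer: 3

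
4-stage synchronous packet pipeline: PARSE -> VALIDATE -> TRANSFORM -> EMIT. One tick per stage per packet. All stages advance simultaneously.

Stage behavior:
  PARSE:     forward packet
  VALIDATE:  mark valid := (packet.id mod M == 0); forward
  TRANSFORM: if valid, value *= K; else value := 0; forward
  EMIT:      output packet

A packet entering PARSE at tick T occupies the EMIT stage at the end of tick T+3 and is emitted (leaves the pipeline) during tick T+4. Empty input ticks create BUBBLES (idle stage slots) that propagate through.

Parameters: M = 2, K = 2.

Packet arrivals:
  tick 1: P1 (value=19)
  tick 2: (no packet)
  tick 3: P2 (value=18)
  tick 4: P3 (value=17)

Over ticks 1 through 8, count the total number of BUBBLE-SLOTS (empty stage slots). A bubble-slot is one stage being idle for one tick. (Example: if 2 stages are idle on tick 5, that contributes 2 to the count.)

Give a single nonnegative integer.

Answer: 20

Derivation:
Tick 1: [PARSE:P1(v=19,ok=F), VALIDATE:-, TRANSFORM:-, EMIT:-] out:-; bubbles=3
Tick 2: [PARSE:-, VALIDATE:P1(v=19,ok=F), TRANSFORM:-, EMIT:-] out:-; bubbles=3
Tick 3: [PARSE:P2(v=18,ok=F), VALIDATE:-, TRANSFORM:P1(v=0,ok=F), EMIT:-] out:-; bubbles=2
Tick 4: [PARSE:P3(v=17,ok=F), VALIDATE:P2(v=18,ok=T), TRANSFORM:-, EMIT:P1(v=0,ok=F)] out:-; bubbles=1
Tick 5: [PARSE:-, VALIDATE:P3(v=17,ok=F), TRANSFORM:P2(v=36,ok=T), EMIT:-] out:P1(v=0); bubbles=2
Tick 6: [PARSE:-, VALIDATE:-, TRANSFORM:P3(v=0,ok=F), EMIT:P2(v=36,ok=T)] out:-; bubbles=2
Tick 7: [PARSE:-, VALIDATE:-, TRANSFORM:-, EMIT:P3(v=0,ok=F)] out:P2(v=36); bubbles=3
Tick 8: [PARSE:-, VALIDATE:-, TRANSFORM:-, EMIT:-] out:P3(v=0); bubbles=4
Total bubble-slots: 20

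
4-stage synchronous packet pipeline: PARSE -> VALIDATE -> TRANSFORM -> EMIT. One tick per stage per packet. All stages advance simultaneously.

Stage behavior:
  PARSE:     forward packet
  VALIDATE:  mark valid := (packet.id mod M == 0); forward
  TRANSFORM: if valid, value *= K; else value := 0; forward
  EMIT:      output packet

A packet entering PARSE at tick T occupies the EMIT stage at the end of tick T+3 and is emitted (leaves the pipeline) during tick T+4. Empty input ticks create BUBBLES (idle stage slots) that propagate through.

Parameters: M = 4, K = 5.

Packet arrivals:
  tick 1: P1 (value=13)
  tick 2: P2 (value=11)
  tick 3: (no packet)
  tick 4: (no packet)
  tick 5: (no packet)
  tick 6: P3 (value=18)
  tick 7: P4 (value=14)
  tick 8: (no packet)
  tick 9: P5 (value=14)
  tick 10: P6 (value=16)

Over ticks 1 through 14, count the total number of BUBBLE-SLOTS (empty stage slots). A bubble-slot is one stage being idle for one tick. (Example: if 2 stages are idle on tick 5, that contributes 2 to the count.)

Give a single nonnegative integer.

Tick 1: [PARSE:P1(v=13,ok=F), VALIDATE:-, TRANSFORM:-, EMIT:-] out:-; bubbles=3
Tick 2: [PARSE:P2(v=11,ok=F), VALIDATE:P1(v=13,ok=F), TRANSFORM:-, EMIT:-] out:-; bubbles=2
Tick 3: [PARSE:-, VALIDATE:P2(v=11,ok=F), TRANSFORM:P1(v=0,ok=F), EMIT:-] out:-; bubbles=2
Tick 4: [PARSE:-, VALIDATE:-, TRANSFORM:P2(v=0,ok=F), EMIT:P1(v=0,ok=F)] out:-; bubbles=2
Tick 5: [PARSE:-, VALIDATE:-, TRANSFORM:-, EMIT:P2(v=0,ok=F)] out:P1(v=0); bubbles=3
Tick 6: [PARSE:P3(v=18,ok=F), VALIDATE:-, TRANSFORM:-, EMIT:-] out:P2(v=0); bubbles=3
Tick 7: [PARSE:P4(v=14,ok=F), VALIDATE:P3(v=18,ok=F), TRANSFORM:-, EMIT:-] out:-; bubbles=2
Tick 8: [PARSE:-, VALIDATE:P4(v=14,ok=T), TRANSFORM:P3(v=0,ok=F), EMIT:-] out:-; bubbles=2
Tick 9: [PARSE:P5(v=14,ok=F), VALIDATE:-, TRANSFORM:P4(v=70,ok=T), EMIT:P3(v=0,ok=F)] out:-; bubbles=1
Tick 10: [PARSE:P6(v=16,ok=F), VALIDATE:P5(v=14,ok=F), TRANSFORM:-, EMIT:P4(v=70,ok=T)] out:P3(v=0); bubbles=1
Tick 11: [PARSE:-, VALIDATE:P6(v=16,ok=F), TRANSFORM:P5(v=0,ok=F), EMIT:-] out:P4(v=70); bubbles=2
Tick 12: [PARSE:-, VALIDATE:-, TRANSFORM:P6(v=0,ok=F), EMIT:P5(v=0,ok=F)] out:-; bubbles=2
Tick 13: [PARSE:-, VALIDATE:-, TRANSFORM:-, EMIT:P6(v=0,ok=F)] out:P5(v=0); bubbles=3
Tick 14: [PARSE:-, VALIDATE:-, TRANSFORM:-, EMIT:-] out:P6(v=0); bubbles=4
Total bubble-slots: 32

Answer: 32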